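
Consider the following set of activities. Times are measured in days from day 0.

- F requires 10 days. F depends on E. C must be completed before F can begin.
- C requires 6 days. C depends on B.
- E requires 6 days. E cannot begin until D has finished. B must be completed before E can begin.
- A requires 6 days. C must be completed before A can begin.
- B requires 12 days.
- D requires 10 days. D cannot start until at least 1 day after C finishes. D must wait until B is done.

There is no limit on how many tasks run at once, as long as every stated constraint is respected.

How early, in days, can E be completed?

35

B has no prerequisites, so it starts at day 0 and finishes at day 12.
C cannot begin until B (finishes day 12). It runs from day 12 to 12 + 6 = day 18.
D cannot start until C (finishes day 18, plus 1-day gap → day 19); B (finishes day 12). The controlling bound is day 19, so D finishes at 19 + 10 = day 29.
For E: D (finishes day 29); B (finishes day 12). Taking the maximum gives a start of day 29, and it finishes at 29 + 6 = day 35.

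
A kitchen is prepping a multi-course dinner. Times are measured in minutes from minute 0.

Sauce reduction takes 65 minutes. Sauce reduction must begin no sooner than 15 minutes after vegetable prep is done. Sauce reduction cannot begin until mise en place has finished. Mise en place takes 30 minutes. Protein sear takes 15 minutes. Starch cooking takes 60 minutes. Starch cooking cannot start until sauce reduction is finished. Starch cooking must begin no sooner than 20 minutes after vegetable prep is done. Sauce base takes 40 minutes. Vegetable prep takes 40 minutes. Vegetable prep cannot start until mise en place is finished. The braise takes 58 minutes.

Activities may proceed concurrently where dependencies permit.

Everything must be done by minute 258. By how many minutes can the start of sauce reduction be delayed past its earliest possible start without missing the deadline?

48

Mise en place has no prerequisites, so it starts at minute 0 and finishes at minute 30.
Vegetable prep cannot begin until mise en place (finishes minute 30). It runs from minute 30 to 30 + 40 = minute 70.
Sauce reduction has to wait for vegetable prep (finishes minute 70, plus 15-minute gap → minute 85); mise en place (finishes minute 30). The latest of these is minute 85, so sauce reduction runs minute 85 to 85 + 65 = minute 150.

Working backward from the deadline:
Nothing follows starch cooking; the deadline of minute 258 is its only limit. It must start by 258 − 60 = minute 198.
Since starch cooking (must start by minute 198) depends on it, sauce reduction must finish by minute 198. Backing off its 65-minute duration gives a latest start of minute 133.
So sauce reduction can start as early as minute 85 and as late as minute 133, giving 133 − 85 = 48 minutes of slack.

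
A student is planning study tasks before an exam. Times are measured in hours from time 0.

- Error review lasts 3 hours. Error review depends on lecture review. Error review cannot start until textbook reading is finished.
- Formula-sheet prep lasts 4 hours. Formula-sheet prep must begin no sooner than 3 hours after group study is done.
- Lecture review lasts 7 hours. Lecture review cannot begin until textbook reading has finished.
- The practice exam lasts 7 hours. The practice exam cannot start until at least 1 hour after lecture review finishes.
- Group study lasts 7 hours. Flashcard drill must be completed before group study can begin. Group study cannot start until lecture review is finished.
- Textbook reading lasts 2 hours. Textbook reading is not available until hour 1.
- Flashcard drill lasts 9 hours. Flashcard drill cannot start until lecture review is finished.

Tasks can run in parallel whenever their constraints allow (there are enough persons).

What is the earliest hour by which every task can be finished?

33

Textbook reading waits on its own release at hour 1, so it starts at hour 1 and finishes at 1 + 2 = hour 3.
Lecture review waits on textbook reading (finishes hour 3), so it starts at hour 3 and finishes at 3 + 7 = hour 10.
Error review has to wait for lecture review (finishes hour 10); textbook reading (finishes hour 3). The latest of these is hour 10, so error review runs hour 10 to 10 + 3 = hour 13.
The practice exam waits on lecture review (finishes hour 10, plus 1-hour gap → hour 11), so it starts at hour 11 and finishes at 11 + 7 = hour 18.
Flashcard drill cannot begin until lecture review (finishes hour 10). It runs from hour 10 to 10 + 9 = hour 19.
Group study cannot start until flashcard drill (finishes hour 19); lecture review (finishes hour 10). The controlling bound is hour 19, so group study finishes at 19 + 7 = hour 26.
After group study (finishes hour 26, plus 3-hour gap → hour 29), formula-sheet prep can start at hour 29 and finishes at hour 33.
All tasks are finished once the last one completes. Finish times: Textbook reading at 3, Lecture review at 10, Flashcard drill at 19, The practice exam at 18, Error review at 13, Group study at 26, Formula-sheet prep at 33. The latest is hour 33.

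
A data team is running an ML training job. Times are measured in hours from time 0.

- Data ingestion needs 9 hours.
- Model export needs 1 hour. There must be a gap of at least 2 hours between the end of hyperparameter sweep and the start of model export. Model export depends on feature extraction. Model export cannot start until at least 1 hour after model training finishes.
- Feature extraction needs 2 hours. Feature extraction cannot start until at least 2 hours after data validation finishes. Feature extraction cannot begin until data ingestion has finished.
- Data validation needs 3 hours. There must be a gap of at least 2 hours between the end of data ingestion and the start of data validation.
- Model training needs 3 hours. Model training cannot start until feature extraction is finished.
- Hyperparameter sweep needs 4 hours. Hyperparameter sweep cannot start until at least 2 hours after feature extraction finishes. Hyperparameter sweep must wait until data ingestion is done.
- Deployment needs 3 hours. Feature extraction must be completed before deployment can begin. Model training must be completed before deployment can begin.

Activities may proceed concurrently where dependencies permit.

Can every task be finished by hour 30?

Yes

Data ingestion has no prerequisites, so it starts at hour 0 and finishes at hour 9.
Data validation cannot begin until data ingestion (finishes hour 9, plus 2-hour gap → hour 11). It runs from hour 11 to 11 + 3 = hour 14.
For feature extraction: data validation (finishes hour 14, plus 2-hour gap → hour 16); data ingestion (finishes hour 9). Taking the maximum gives a start of hour 16, and it finishes at 16 + 2 = hour 18.
Model training cannot begin until feature extraction (finishes hour 18). It runs from hour 18 to 18 + 3 = hour 21.
Deployment has to wait for feature extraction (finishes hour 18); model training (finishes hour 21). The latest of these is hour 21, so deployment runs hour 21 to 21 + 3 = hour 24.
Hyperparameter sweep has to wait for feature extraction (finishes hour 18, plus 2-hour gap → hour 20); data ingestion (finishes hour 9). The latest of these is hour 20, so hyperparameter sweep runs hour 20 to 20 + 4 = hour 24.
Model export cannot start until hyperparameter sweep (finishes hour 24, plus 2-hour gap → hour 26); feature extraction (finishes hour 18); model training (finishes hour 21, plus 1-hour gap → hour 22). The controlling bound is hour 26, so model export finishes at 26 + 1 = hour 27.
Every task is finished by hour 27, which is no later than the deadline of 30, so the schedule is feasible.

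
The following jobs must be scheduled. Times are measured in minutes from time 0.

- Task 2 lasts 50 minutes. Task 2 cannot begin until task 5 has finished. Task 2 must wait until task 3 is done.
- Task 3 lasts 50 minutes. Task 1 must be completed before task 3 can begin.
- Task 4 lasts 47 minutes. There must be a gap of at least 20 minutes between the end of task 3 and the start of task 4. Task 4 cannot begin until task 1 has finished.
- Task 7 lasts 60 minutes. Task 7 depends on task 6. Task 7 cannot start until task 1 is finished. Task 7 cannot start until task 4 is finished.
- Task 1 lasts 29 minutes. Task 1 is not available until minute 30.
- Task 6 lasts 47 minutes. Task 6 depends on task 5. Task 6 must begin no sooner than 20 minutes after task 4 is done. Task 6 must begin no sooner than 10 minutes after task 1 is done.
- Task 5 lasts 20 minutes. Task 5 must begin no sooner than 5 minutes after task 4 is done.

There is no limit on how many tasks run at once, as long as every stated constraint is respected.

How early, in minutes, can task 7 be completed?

308

Task 1 cannot begin until its own release at minute 30. It runs from minute 30 to 30 + 29 = minute 59.
Task 3 waits on task 1 (finishes minute 59), so it starts at minute 59 and finishes at 59 + 50 = minute 109.
Task 4 needs all of task 3 (finishes minute 109, plus 20-minute gap → minute 129); task 1 (finishes minute 59). That puts its earliest start at minute 129; it finishes at 129 + 47 = minute 176.
Task 5 cannot begin until task 4 (finishes minute 176, plus 5-minute gap → minute 181). It runs from minute 181 to 181 + 20 = minute 201.
Task 6 has to wait for task 5 (finishes minute 201); task 4 (finishes minute 176, plus 20-minute gap → minute 196); task 1 (finishes minute 59, plus 10-minute gap → minute 69). The latest of these is minute 201, so task 6 runs minute 201 to 201 + 47 = minute 248.
Task 7 needs all of task 6 (finishes minute 248); task 1 (finishes minute 59); task 4 (finishes minute 176). That puts its earliest start at minute 248; it finishes at 248 + 60 = minute 308.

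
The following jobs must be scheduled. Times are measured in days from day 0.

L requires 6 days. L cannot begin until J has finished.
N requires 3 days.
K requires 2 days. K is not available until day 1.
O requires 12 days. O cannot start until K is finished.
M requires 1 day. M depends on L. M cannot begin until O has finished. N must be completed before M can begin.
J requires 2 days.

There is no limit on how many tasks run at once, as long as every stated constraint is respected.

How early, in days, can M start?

15

N can start immediately at day 0; it finishes at day 3.
K cannot begin until its own release at day 1. It runs from day 1 to 1 + 2 = day 3.
O cannot begin until K (finishes day 3). It runs from day 3 to 3 + 12 = day 15.
Nothing blocks J, so it runs from day 0 to day 2.
After J (finishes day 2), L can start at day 2 and finishes at day 8.
M waits on L (finishes day 8); O (finishes day 15); N (finishes day 3). The latest of these is day 15, which is the earliest M can start.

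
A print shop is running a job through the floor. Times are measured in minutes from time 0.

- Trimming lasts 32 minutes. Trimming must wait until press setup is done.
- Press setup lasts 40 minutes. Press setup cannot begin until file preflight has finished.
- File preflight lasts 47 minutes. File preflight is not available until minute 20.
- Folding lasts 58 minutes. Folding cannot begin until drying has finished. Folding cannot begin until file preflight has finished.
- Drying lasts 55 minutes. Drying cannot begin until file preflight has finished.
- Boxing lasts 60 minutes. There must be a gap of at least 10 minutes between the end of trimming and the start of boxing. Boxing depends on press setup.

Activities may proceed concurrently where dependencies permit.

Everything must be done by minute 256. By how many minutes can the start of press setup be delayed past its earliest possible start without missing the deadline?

File preflight cannot begin until its own release at minute 20. It runs from minute 20 to 20 + 47 = minute 67.
Press setup cannot begin until file preflight (finishes minute 67). It runs from minute 67 to 67 + 40 = minute 107.

Working backward from the deadline:
To finish by minute 256, boxing (duration 60) must start no later than minute 196.
Since boxing (must start by minute 196, minus 10-minute gap → minute 186) depends on it, trimming must finish by minute 186. Backing off its 32-minute duration gives a latest start of minute 154.
For press setup: trimming (must start by minute 154); boxing (must start by minute 196). The most restrictive is minute 154; with a 40-minute duration, press setup must start by minute 114.
So press setup can start as early as minute 67 and as late as minute 114, giving 114 − 67 = 47 minutes of slack.

47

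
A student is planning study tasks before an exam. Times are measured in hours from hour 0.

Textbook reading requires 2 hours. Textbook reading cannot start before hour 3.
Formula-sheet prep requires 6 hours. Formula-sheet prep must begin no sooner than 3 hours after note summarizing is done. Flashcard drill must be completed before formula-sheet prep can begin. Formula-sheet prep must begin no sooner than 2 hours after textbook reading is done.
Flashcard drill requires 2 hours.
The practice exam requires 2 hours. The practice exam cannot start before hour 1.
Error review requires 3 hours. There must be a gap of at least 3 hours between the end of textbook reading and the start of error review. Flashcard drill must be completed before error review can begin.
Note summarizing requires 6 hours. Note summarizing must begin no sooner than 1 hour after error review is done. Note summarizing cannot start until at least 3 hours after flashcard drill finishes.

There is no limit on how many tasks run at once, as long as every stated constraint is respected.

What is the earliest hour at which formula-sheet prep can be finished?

Flashcard drill can start immediately at hour 0; it finishes at hour 2.
Textbook reading waits on its own release at hour 3, so it starts at hour 3 and finishes at 3 + 2 = hour 5.
Error review cannot start until textbook reading (finishes hour 5, plus 3-hour gap → hour 8); flashcard drill (finishes hour 2). The controlling bound is hour 8, so error review finishes at 8 + 3 = hour 11.
For note summarizing: error review (finishes hour 11, plus 1-hour gap → hour 12); flashcard drill (finishes hour 2, plus 3-hour gap → hour 5). Taking the maximum gives a start of hour 12, and it finishes at 12 + 6 = hour 18.
For formula-sheet prep: note summarizing (finishes hour 18, plus 3-hour gap → hour 21); flashcard drill (finishes hour 2); textbook reading (finishes hour 5, plus 2-hour gap → hour 7). Taking the maximum gives a start of hour 21, and it finishes at 21 + 6 = hour 27.

27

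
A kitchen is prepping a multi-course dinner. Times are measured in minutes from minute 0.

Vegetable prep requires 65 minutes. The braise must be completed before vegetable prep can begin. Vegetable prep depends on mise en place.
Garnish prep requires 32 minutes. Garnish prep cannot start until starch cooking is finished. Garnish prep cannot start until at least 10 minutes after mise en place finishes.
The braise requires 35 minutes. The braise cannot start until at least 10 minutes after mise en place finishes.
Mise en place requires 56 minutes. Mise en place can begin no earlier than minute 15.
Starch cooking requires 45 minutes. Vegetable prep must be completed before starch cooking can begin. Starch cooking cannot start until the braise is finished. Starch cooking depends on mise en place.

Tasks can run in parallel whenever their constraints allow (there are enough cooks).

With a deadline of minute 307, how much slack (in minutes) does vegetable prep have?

49

Mise en place cannot begin until its own release at minute 15. It runs from minute 15 to 15 + 56 = minute 71.
After mise en place (finishes minute 71, plus 10-minute gap → minute 81), the braise can start at minute 81 and finishes at minute 116.
Vegetable prep has to wait for the braise (finishes minute 116); mise en place (finishes minute 71). The latest of these is minute 116, so vegetable prep runs minute 116 to 116 + 65 = minute 181.

Working backward from the deadline:
Garnish prep has no dependents, so it just needs to finish by minute 307. Starting by 307 − 32 = minute 275 achieves that.
Since garnish prep (must start by minute 275) depends on it, starch cooking must finish by minute 275. Backing off its 45-minute duration gives a latest start of minute 230.
Vegetable prep feeds into starch cooking (must start by minute 230); so vegetable prep must finish by minute 230 and therefore start by minute 165.
So vegetable prep can start as early as minute 116 and as late as minute 165, giving 165 − 116 = 49 minutes of slack.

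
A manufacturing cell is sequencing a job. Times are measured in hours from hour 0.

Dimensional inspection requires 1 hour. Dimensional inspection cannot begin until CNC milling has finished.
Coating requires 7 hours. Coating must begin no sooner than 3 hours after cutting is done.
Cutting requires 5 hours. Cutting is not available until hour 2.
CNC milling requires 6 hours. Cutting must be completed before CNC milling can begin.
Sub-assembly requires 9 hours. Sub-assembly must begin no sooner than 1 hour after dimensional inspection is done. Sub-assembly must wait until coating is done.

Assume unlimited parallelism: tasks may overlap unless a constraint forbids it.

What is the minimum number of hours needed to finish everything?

Cutting waits on its own release at hour 2, so it starts at hour 2 and finishes at 2 + 5 = hour 7.
Coating waits on cutting (finishes hour 7, plus 3-hour gap → hour 10), so it starts at hour 10 and finishes at 10 + 7 = hour 17.
After cutting (finishes hour 7), CNC milling can start at hour 7 and finishes at hour 13.
Dimensional inspection waits on CNC milling (finishes hour 13), so it starts at hour 13 and finishes at 13 + 1 = hour 14.
Sub-assembly cannot start until dimensional inspection (finishes hour 14, plus 1-hour gap → hour 15); coating (finishes hour 17). The controlling bound is hour 17, so sub-assembly finishes at 17 + 9 = hour 26.
All tasks are finished once the last one completes. Finish times: Cutting at 7, CNC milling at 13, Dimensional inspection at 14, Coating at 17, Sub-assembly at 26. The latest is hour 26.

26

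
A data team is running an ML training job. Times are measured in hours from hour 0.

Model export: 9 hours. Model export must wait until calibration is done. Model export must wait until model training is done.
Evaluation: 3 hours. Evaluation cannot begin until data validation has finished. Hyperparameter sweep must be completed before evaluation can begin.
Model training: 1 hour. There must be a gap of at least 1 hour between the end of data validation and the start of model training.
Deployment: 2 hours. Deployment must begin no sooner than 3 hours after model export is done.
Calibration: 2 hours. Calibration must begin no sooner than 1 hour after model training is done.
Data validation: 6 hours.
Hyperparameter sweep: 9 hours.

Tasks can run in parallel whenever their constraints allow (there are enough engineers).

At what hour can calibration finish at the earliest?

Nothing blocks data validation, so it runs from hour 0 to hour 6.
After data validation (finishes hour 6, plus 1-hour gap → hour 7), model training can start at hour 7 and finishes at hour 8.
Calibration waits on model training (finishes hour 8, plus 1-hour gap → hour 9), so it starts at hour 9 and finishes at 9 + 2 = hour 11.

11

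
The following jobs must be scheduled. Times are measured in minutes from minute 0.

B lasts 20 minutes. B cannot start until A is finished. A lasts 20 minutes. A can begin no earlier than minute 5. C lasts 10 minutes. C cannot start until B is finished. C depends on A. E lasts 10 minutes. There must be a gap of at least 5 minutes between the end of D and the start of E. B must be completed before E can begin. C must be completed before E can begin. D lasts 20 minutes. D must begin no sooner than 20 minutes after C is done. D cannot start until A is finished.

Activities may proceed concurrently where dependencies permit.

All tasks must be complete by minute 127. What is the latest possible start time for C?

E must finish by minute 127; it takes 10 minutes, so it must start by 127 − 10 = minute 117.
D must finish before E (must start by minute 117, minus 5-minute gap → minute 112). With a 20-minute duration, D must start by 112 − 20 = minute 92.
For C: D (must start by minute 92, minus 20-minute gap → minute 72); E (must start by minute 117). The most restrictive is minute 72; with a 10-minute duration, C must start by minute 62.

62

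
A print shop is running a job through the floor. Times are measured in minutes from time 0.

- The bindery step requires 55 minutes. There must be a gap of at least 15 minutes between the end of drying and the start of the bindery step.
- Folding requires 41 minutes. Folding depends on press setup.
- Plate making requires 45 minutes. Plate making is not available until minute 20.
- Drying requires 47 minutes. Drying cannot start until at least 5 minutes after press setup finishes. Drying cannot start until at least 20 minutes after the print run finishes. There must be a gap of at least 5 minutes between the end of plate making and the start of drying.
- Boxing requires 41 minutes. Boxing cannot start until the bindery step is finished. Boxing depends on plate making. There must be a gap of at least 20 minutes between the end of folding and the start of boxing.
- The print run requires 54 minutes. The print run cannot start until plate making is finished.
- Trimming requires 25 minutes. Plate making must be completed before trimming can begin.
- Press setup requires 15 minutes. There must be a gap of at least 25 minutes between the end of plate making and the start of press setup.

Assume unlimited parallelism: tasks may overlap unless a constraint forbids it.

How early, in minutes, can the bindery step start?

201

Plate making waits on its own release at minute 20, so it starts at minute 20 and finishes at 20 + 45 = minute 65.
After plate making (finishes minute 65), the print run can start at minute 65 and finishes at minute 119.
Press setup cannot begin until plate making (finishes minute 65, plus 25-minute gap → minute 90). It runs from minute 90 to 90 + 15 = minute 105.
Drying cannot start until press setup (finishes minute 105, plus 5-minute gap → minute 110); the print run (finishes minute 119, plus 20-minute gap → minute 139); plate making (finishes minute 65, plus 5-minute gap → minute 70). The controlling bound is minute 139, so drying finishes at 139 + 47 = minute 186.
The bindery step waits on drying (finishes minute 186, plus 15-minute gap → minute 201), so the earliest it can start is minute 201.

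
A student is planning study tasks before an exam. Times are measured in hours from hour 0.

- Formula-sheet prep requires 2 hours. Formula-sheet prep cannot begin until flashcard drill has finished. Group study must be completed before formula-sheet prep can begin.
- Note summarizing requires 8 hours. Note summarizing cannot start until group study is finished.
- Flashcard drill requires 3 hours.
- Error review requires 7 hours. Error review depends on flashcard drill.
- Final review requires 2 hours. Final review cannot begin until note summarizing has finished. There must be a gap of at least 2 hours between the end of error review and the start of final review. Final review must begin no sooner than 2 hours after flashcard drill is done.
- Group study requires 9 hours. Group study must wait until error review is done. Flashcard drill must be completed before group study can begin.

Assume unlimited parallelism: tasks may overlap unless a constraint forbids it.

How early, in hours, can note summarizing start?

19

Flashcard drill can start immediately at hour 0; it finishes at hour 3.
Error review waits on flashcard drill (finishes hour 3), so it starts at hour 3 and finishes at 3 + 7 = hour 10.
Group study has to wait for error review (finishes hour 10); flashcard drill (finishes hour 3). The latest of these is hour 10, so group study runs hour 10 to 10 + 9 = hour 19.
Note summarizing waits on group study (finishes hour 19), so the earliest it can start is hour 19.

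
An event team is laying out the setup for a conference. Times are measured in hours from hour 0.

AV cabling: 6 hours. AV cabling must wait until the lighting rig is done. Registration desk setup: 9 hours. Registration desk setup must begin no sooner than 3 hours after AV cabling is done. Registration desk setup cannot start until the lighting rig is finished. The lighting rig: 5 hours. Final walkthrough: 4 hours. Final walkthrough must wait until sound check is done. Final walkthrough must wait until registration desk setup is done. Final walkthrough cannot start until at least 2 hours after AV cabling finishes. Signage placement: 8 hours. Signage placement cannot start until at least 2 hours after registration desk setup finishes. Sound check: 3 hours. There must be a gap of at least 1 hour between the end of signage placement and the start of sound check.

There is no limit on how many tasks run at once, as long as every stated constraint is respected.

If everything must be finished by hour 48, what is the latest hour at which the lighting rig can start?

7

Final walkthrough has no dependents, so it just needs to finish by hour 48. Starting by 48 − 4 = hour 44 achieves that.
Since final walkthrough (must start by hour 44) depends on it, sound check must finish by hour 44. Backing off its 3-hour duration gives a latest start of hour 41.
Since sound check (must start by hour 41, minus 1-hour gap → hour 40) depends on it, signage placement must finish by hour 40. Backing off its 8-hour duration gives a latest start of hour 32.
Registration desk setup must finish in time for signage placement (must start by hour 32, minus 2-hour gap → hour 30); final walkthrough (must start by hour 44). The tightest is hour 30, so registration desk setup must start by 30 − 9 = hour 21.
AV cabling must finish in time for registration desk setup (must start by hour 21, minus 3-hour gap → hour 18); final walkthrough (must start by hour 44, minus 2-hour gap → hour 42). The tightest is hour 18, so AV cabling must start by 18 − 6 = hour 12.
The lighting rig must finish in time for AV cabling (must start by hour 12); registration desk setup (must start by hour 21). The tightest is hour 12, so the lighting rig must start by 12 − 5 = hour 7.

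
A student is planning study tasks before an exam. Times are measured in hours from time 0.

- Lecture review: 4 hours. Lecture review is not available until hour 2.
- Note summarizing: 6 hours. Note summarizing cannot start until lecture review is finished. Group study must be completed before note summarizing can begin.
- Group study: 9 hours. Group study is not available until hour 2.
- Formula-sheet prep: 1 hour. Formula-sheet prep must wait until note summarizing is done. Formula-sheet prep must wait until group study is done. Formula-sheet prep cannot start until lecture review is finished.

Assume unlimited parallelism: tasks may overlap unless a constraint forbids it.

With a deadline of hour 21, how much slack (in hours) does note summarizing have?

3

After its own release at hour 2, group study can start at hour 2 and finishes at hour 11.
Lecture review waits on its own release at hour 2, so it starts at hour 2 and finishes at 2 + 4 = hour 6.
Note summarizing cannot start until lecture review (finishes hour 6); group study (finishes hour 11). The controlling bound is hour 11, so note summarizing finishes at 11 + 6 = hour 17.

Working backward from the deadline:
To finish by hour 21, formula-sheet prep (duration 1) must start no later than hour 20.
Note summarizing must finish before formula-sheet prep (must start by hour 20). With a 6-hour duration, note summarizing must start by 20 − 6 = hour 14.
So note summarizing can start as early as hour 11 and as late as hour 14, giving 14 − 11 = 3 hours of slack.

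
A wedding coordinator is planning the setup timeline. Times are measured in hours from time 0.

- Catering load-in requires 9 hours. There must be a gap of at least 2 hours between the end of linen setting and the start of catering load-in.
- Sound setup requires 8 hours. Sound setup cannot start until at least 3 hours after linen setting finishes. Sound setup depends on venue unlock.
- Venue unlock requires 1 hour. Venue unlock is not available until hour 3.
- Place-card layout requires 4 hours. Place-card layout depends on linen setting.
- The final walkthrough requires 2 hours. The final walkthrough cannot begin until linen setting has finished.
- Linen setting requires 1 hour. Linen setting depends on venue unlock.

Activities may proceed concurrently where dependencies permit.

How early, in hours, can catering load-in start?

7

After its own release at hour 3, venue unlock can start at hour 3 and finishes at hour 4.
Linen setting waits on venue unlock (finishes hour 4), so it starts at hour 4 and finishes at 4 + 1 = hour 5.
Catering load-in waits on linen setting (finishes hour 5, plus 2-hour gap → hour 7), so the earliest it can start is hour 7.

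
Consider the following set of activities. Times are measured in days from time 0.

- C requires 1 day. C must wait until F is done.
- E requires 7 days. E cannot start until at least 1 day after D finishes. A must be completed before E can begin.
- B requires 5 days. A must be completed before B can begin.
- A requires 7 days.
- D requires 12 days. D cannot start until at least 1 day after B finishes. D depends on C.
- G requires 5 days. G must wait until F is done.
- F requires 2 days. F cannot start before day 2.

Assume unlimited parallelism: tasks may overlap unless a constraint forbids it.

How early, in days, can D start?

13

F waits on its own release at day 2, so it starts at day 2 and finishes at 2 + 2 = day 4.
C waits on F (finishes day 4), so it starts at day 4 and finishes at 4 + 1 = day 5.
A has no prerequisites, so it starts at day 0 and finishes at day 7.
After A (finishes day 7), B can start at day 7 and finishes at day 12.
D waits on B (finishes day 12, plus 1-day gap → day 13); C (finishes day 5). The latest of these is day 13, which is the earliest D can start.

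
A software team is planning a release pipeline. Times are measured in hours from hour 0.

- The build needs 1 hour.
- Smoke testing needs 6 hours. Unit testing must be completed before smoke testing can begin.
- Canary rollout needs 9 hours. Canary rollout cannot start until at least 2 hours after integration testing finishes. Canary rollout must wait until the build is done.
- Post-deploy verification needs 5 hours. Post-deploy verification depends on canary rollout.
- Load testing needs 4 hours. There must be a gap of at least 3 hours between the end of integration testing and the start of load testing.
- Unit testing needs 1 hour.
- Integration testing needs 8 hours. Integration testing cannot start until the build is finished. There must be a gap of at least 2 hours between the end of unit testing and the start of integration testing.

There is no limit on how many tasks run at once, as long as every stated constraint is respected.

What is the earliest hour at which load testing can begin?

14

Nothing blocks unit testing, so it runs from hour 0 to hour 1.
The build can start immediately at hour 0; it finishes at hour 1.
Integration testing needs all of the build (finishes hour 1); unit testing (finishes hour 1, plus 2-hour gap → hour 3). That puts its earliest start at hour 3; it finishes at 3 + 8 = hour 11.
Load testing waits on integration testing (finishes hour 11, plus 3-hour gap → hour 14), so the earliest it can start is hour 14.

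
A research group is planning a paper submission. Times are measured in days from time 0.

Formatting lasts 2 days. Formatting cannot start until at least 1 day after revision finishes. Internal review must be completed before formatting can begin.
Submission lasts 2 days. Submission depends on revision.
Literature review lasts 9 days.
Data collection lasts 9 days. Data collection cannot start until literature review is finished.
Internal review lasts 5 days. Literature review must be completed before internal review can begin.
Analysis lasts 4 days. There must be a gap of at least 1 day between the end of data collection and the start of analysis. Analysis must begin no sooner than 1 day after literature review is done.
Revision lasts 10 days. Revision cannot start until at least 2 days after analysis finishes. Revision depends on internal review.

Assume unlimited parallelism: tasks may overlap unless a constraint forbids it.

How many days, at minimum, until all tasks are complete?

38

Literature review can start immediately at day 0; it finishes at day 9.
Internal review waits on literature review (finishes day 9), so it starts at day 9 and finishes at 9 + 5 = day 14.
Data collection cannot begin until literature review (finishes day 9). It runs from day 9 to 9 + 9 = day 18.
For analysis: data collection (finishes day 18, plus 1-day gap → day 19); literature review (finishes day 9, plus 1-day gap → day 10). Taking the maximum gives a start of day 19, and it finishes at 19 + 4 = day 23.
Revision needs all of analysis (finishes day 23, plus 2-day gap → day 25); internal review (finishes day 14). That puts its earliest start at day 25; it finishes at 25 + 10 = day 35.
After revision (finishes day 35), submission can start at day 35 and finishes at day 37.
For formatting: revision (finishes day 35, plus 1-day gap → day 36); internal review (finishes day 14). Taking the maximum gives a start of day 36, and it finishes at 36 + 2 = day 38.
All tasks are finished once the last one completes. Finish times: Literature review at 9, Data collection at 18, Analysis at 23, Internal review at 14, Revision at 35, Formatting at 38, Submission at 37. The latest is day 38.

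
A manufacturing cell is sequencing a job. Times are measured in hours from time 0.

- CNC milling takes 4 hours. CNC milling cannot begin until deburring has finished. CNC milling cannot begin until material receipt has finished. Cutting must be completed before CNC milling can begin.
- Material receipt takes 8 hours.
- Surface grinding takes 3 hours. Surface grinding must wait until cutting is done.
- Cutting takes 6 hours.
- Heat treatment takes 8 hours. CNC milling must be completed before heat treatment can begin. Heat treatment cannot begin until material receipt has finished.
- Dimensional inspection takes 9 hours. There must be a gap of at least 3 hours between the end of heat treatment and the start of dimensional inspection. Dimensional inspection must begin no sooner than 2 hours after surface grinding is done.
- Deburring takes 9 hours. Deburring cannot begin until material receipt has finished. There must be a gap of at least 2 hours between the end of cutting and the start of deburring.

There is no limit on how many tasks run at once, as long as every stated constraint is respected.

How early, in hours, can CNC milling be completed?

Cutting has no prerequisites, so it starts at hour 0 and finishes at hour 6.
Material receipt has no prerequisites, so it starts at hour 0 and finishes at hour 8.
Deburring cannot start until material receipt (finishes hour 8); cutting (finishes hour 6, plus 2-hour gap → hour 8). The controlling bound is hour 8, so deburring finishes at 8 + 9 = hour 17.
CNC milling needs all of deburring (finishes hour 17); material receipt (finishes hour 8); cutting (finishes hour 6). That puts its earliest start at hour 17; it finishes at 17 + 4 = hour 21.

21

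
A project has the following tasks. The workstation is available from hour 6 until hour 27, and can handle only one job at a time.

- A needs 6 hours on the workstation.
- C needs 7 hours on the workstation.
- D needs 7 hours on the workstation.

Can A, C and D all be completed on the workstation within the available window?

Yes

The workstation window is 27 − 6 = 21 hours.
Running back to back, the jobs need 6 + 7 + 7 = 20 hours on the workstation.
Since 20 ≤ 21, they fit within the window.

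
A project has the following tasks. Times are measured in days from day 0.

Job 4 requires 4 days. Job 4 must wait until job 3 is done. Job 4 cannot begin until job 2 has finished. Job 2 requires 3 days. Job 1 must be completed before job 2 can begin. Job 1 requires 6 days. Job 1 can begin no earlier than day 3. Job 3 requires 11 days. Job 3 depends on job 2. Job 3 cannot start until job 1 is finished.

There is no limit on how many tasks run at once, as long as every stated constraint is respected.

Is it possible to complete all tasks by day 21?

Job 1 waits on its own release at day 3, so it starts at day 3 and finishes at 3 + 6 = day 9.
Job 2 waits on job 1 (finishes day 9), so it starts at day 9 and finishes at 9 + 3 = day 12.
For job 3: job 2 (finishes day 12); job 1 (finishes day 9). Taking the maximum gives a start of day 12, and it finishes at 12 + 11 = day 23.
Job 4 has to wait for job 3 (finishes day 23); job 2 (finishes day 12). The latest of these is day 23, so job 4 runs day 23 to 23 + 4 = day 27.
The earliest everything can be done is day 27, which is after the deadline of 21, so it is not possible.

No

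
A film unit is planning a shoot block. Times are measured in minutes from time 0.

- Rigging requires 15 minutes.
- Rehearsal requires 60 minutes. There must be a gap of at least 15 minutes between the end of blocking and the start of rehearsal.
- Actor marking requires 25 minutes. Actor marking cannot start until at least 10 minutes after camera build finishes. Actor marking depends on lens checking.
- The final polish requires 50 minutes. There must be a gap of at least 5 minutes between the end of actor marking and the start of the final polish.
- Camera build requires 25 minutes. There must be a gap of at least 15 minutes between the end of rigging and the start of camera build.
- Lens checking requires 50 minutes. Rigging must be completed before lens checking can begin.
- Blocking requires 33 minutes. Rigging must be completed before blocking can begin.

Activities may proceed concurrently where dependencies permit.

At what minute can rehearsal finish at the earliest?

123

Nothing blocks rigging, so it runs from minute 0 to minute 15.
Blocking waits on rigging (finishes minute 15), so it starts at minute 15 and finishes at 15 + 33 = minute 48.
After blocking (finishes minute 48, plus 15-minute gap → minute 63), rehearsal can start at minute 63 and finishes at minute 123.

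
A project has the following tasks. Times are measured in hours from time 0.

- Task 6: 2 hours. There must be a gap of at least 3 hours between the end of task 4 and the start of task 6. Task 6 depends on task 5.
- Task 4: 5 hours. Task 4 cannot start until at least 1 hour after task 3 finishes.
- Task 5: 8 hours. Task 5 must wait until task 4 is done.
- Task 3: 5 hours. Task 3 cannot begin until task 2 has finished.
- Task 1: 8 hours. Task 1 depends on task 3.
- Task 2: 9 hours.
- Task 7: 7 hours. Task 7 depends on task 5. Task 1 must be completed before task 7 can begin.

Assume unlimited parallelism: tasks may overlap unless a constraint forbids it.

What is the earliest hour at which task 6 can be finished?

Task 2 has no prerequisites, so it starts at hour 0 and finishes at hour 9.
Task 3 cannot begin until task 2 (finishes hour 9). It runs from hour 9 to 9 + 5 = hour 14.
Task 4 waits on task 3 (finishes hour 14, plus 1-hour gap → hour 15), so it starts at hour 15 and finishes at 15 + 5 = hour 20.
Task 5 waits on task 4 (finishes hour 20), so it starts at hour 20 and finishes at 20 + 8 = hour 28.
Task 6 has to wait for task 4 (finishes hour 20, plus 3-hour gap → hour 23); task 5 (finishes hour 28). The latest of these is hour 28, so task 6 runs hour 28 to 28 + 2 = hour 30.

30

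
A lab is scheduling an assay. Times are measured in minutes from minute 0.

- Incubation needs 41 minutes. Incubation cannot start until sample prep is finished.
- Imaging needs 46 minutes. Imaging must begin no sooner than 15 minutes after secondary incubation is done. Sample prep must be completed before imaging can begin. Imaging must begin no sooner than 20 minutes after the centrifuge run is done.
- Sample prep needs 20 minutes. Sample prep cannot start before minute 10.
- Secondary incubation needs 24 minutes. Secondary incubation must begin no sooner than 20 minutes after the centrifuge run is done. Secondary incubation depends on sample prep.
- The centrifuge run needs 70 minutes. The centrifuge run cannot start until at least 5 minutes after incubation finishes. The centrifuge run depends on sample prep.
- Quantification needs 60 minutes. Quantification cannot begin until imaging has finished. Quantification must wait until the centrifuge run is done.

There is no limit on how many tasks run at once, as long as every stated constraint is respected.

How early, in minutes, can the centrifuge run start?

76

After its own release at minute 10, sample prep can start at minute 10 and finishes at minute 30.
Incubation waits on sample prep (finishes minute 30), so it starts at minute 30 and finishes at 30 + 41 = minute 71.
The centrifuge run waits on incubation (finishes minute 71, plus 5-minute gap → minute 76); sample prep (finishes minute 30). The latest of these is minute 76, which is the earliest the centrifuge run can start.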